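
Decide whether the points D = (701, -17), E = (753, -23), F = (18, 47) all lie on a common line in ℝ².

DE = (52, -6), DF = (-683, 64).
If collinear, DF would be a scalar multiple of DE. But (52)·(64) ≠ (-6)·(-683) (difference -770), so they are not parallel; the points are not collinear.

No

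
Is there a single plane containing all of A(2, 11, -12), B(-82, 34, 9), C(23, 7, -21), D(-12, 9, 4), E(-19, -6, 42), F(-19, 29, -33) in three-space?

The plane through A, B, C has normal n = AB × AC = (-123, -315, -147) and equation n·P = -1947.
Checking the remaining points: n·D = -1947, n·E = -1947, n·F = -1947.
All equal -1947, so all 6 points lie in one plane.

Yes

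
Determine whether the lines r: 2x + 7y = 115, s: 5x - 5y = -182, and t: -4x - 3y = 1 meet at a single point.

Intersecting r and s: solving the 2×2 system gives (x, y) = (-233/15, 313/15).
Substitute into t: (-4)(-233/15) + (-3)(313/15) = -7/15.
But t requires 1 ≠ -7/15, so the three lines have no common point.

No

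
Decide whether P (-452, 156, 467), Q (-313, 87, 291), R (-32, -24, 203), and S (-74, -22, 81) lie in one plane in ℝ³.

A normal to the plane through P, Q, R is n = PQ × PR = (-13464, -37224, 3960).
The plane has equation n·X = 2128104. For S: n·S = 2136024.
2136024 ≠ 2128104, so S is off the plane.

No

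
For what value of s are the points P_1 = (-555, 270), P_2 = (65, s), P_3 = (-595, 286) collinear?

Collinearity: (P_2 − P_1) must be parallel to (P_3 − P_1) = (-40, 16).
Cross-multiplying the components: (s − 270)·(-40) = (620)·(16).
Solving gives s = 22.

22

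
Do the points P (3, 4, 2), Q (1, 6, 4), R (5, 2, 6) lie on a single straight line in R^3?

No

PQ = (-2, 2, 2), PR = (2, -2, 4).
Comparing components 2 and 3: (2)(4) − (2)(-2) = 12 ≠ 0, so PQ and PR are not parallel and the points are not collinear.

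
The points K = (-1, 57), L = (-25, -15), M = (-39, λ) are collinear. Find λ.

The three points are collinear iff det[KL; KM] = 0.
This determinant is linear in λ: (-24)λ + (-1368) = 0, so λ = -57.

-57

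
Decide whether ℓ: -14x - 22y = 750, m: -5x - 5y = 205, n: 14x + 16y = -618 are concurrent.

Intersecting ℓ and m: solving the 2×2 system gives (x, y) = (-19, -22).
Substitute into n: (14)(-19) + (16)(-22) = -618.
This equals -618, so (-19, -22) lies on all three lines and they are concurrent.

Yes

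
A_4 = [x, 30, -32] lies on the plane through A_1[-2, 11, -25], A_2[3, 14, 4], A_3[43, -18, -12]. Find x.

-31

The plane through A_1, A_2, A_3 has equation 880x + 1240y − 280z = 18880.
Substituting A_4: (880)x + (46160) = 18880, so x = -31.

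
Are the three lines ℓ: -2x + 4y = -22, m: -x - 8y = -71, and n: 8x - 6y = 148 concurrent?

Intersecting ℓ and m: solving the 2×2 system gives (x, y) = (23, 6).
Substitute into n: (8)(23) + (-6)(6) = 148.
This equals 148, so (23, 6) lies on all three lines and they are concurrent.

Yes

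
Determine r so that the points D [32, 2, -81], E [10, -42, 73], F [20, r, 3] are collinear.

Collinearity requires DE × DF = 0; each component is linear in r.
The x-component gives (-154)r + (-3388) = 0, so r = -22.
The remaining components then also vanish.

-22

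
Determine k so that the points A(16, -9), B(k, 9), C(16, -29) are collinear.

The three points are collinear iff det[AB; AC] = 0.
This determinant is linear in k: (-20)k + (320) = 0, so k = 16.

16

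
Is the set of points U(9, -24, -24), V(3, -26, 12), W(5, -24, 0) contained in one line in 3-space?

No

UV = (-6, -2, 36), UW = (-4, 0, 24).
Comparing components 2 and 3: (-2)(24) − (36)(0) = -48 ≠ 0, so UV and UW are not parallel and the points are not collinear.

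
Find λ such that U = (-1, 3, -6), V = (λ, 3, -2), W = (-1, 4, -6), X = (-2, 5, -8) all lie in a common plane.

1

The points are coplanar iff UV · (UW × UX) = 0.
Expanding, this is linear in λ: (-2)λ + (2) = 0.
So λ = 1.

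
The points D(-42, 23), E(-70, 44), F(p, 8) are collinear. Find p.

Collinearity: (F − D) must be parallel to (E − D) = (-28, 21).
Cross-multiplying the components: (p − (-42))·(21) = (-15)·(-28).
Solving gives p = -22.

-22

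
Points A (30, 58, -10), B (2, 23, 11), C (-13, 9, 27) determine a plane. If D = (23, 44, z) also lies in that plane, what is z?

-10

Coplanarity requires AB · (AC × AD) = 0.
AB = (-28, -35, 21), AC = (-43, -49, 37); the triple product is linear in z with coefficient -133 and constant term -1330.
Setting it to zero: z = -10.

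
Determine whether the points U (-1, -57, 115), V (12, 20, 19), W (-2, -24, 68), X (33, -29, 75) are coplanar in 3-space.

No

The four points are coplanar iff the 3×3 determinant with rows UV, UW, UX is zero.
Rows: (13, 77, -96), (-1, 33, -47), (34, 28, -40).
Expanding along the first row: (13)(-4) − (77)(1638) + (-96)(-1150) = -15778.
Nonzero ⇒ not coplanar.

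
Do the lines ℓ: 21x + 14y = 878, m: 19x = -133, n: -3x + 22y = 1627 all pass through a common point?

Intersecting ℓ and m: solving the 2×2 system gives (x, y) = (-7, 1025/14).
Substitute into n: (-3)(-7) + (22)(1025/14) = 11422/7.
But n requires 1627 ≠ 11422/7, so the three lines have no common point.

No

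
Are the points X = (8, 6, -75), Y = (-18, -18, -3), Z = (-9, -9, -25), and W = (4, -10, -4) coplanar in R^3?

With X as base: XY = (-26, -24, 72), XZ = (-17, -15, 50), XW = (-4, -16, 71).
XZ × XW = (-265, 1007, 212).
XY · (XZ × XW) = -2014.
Since -2014 ≠ 0, the four points are not coplanar.

No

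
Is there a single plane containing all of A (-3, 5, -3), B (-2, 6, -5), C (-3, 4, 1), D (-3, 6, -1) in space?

The four points are coplanar iff the 3×3 determinant with rows AB, AC, AD is zero.
Rows: (1, 1, -2), (0, -1, 4), (0, 1, 2).
Expanding along the first row: (1)(-6) − (1)(0) + (-2)(0) = -6.
Nonzero ⇒ not coplanar.

No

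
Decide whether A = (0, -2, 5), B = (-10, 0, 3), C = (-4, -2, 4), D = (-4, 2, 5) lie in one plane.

Yes

With A as base: AB = (-10, 2, -2), AC = (-4, 0, -1), AD = (-4, 4, 0).
AC × AD = (4, 4, -16).
AB · (AC × AD) = 0.
The scalar triple product vanishes, so the four points are coplanar.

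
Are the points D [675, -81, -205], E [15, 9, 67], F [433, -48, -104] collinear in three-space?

No

DE = (-660, 90, 272), DF = (-242, 33, 101).
DE × DF = (114, 836, 0).
The cross product is nonzero, so the points do not lie on one line.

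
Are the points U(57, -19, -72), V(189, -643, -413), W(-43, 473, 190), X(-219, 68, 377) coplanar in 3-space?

No

With U as base: UV = (132, -624, -341), UW = (-100, 492, 262), UX = (-276, 87, 449).
UW × UX = (198114, -27412, 127092).
UV · (UW × UX) = -82236.
Since -82236 ≠ 0, the four points are not coplanar.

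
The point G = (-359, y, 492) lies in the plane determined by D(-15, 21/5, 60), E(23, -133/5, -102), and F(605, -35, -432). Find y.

Coplanarity requires DE · (DF × DG) = 0.
DE = (38, -154/5, -162), DF = (620, -196/5, -492); the triple product is linear in y with coefficient -81744 and constant term 24604944/5.
Setting it to zero: y = 301/5.

301/5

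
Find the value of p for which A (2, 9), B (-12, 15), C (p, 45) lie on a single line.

-82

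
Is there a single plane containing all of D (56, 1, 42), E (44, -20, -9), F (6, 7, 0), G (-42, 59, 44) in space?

Yes

The four points are coplanar iff the 3×3 determinant with rows DE, DF, DG is zero.
Rows: (-12, -21, -51), (-50, 6, -42), (-98, 58, 2).
Expanding along the first row: (-12)(2448) − (-21)(-4216) + (-51)(-2312) = 0.
Zero determinant ⇒ coplanar.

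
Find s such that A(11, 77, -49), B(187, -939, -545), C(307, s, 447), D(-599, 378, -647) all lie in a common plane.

217

Normal to plane ABD: n = (756864, 407808, -566784); plane equation n·P = 67499136.
Requiring n·C = 67499136: (407808)s + (-20995200) = 67499136.
So s = 217.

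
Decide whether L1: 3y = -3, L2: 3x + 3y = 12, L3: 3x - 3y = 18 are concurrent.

Yes

The three lines meet at one point iff the augmented coefficient matrix [aᵢ bᵢ cᵢ] has rank < 3, i.e. its determinant vanishes.
Here the determinant is 0.
It vanishes, so the lines are concurrent at (5, -1).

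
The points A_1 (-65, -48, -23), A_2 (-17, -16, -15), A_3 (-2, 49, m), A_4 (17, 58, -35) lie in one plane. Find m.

The points are coplanar iff A_1A_2 · (A_1A_3 × A_1A_4) = 0.
Expanding, this is linear in m: (-2464)m + (-98560) = 0.
So m = -40.

-40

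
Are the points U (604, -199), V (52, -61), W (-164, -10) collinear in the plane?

No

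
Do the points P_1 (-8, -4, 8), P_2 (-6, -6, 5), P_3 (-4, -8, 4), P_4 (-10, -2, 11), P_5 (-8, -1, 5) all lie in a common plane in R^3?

No

The plane through P_1, P_2, P_3 has normal n = P_1P_2 × P_1P_3 = (-4, -4, 0) and equation n·P = 48.
Checking the remaining points: n·P_4 = 48, n·P_5 = 36.
Since n·P_5 = 36 ≠ 48, P_5 is off the plane and the points are not all coplanar.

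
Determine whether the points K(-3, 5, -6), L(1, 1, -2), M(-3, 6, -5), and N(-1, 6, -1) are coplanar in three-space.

The four points are coplanar iff the 3×3 determinant with rows KL, KM, KN is zero.
Rows: (4, -4, 4), (0, 1, 1), (2, 1, 5).
Expanding along the first row: (4)(4) − (-4)(-2) + (4)(-2) = 0.
Zero determinant ⇒ coplanar.

Yes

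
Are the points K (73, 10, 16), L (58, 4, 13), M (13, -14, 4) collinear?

Yes

KL = (-15, -6, -3), KM = (-60, -24, -12).
KL × KM = (0, 0, 0).
The cross product vanishes, so the three points are collinear.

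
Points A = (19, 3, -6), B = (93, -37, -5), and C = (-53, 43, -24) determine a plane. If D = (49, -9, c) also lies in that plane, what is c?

-72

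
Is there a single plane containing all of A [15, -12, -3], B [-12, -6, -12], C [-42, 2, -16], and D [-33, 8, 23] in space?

The four points are coplanar iff the 3×3 determinant with rows AB, AC, AD is zero.
Rows: (-27, 6, -9), (-57, 14, -13), (-48, 20, 26).
Expanding along the first row: (-27)(624) − (6)(-2106) + (-9)(-468) = 0.
Zero determinant ⇒ coplanar.

Yes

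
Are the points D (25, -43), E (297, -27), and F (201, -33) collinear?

DE = (272, 16), DF = (176, 10).
det[DE; DF] = (272)(10) − (16)(176) = -96.
The determinant is nonzero, so they are not collinear.

No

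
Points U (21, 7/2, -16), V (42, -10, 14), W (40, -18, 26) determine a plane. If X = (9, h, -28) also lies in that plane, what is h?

The plane through U, V, W has equation 78x − 312y − 195z = 3666.
Substituting X: (-312)h + (6162) = 3666, so h = 8.

8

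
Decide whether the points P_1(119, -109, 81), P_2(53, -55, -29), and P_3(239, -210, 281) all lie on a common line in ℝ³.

P_1P_2 = (-66, 54, -110), P_1P_3 = (120, -101, 200).
P_1P_2 × P_1P_3 = (-310, 0, 186).
The cross product is nonzero, so the points do not lie on one line.

No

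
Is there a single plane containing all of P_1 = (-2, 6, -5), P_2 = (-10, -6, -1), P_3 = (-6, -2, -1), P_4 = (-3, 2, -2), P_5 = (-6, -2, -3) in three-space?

No

The plane through P_1, P_2, P_3 has normal n = P_1P_2 × P_1P_3 = (-16, 16, 16) and equation n·P = 48.
Checking the remaining points: n·P_4 = 48, n·P_5 = 16.
Since n·P_5 = 16 ≠ 48, P_5 is off the plane and the points are not all coplanar.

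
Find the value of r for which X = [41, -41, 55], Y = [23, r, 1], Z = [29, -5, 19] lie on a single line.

Collinearity requires XY × XZ = 0; each component is linear in r.
The x-component gives (-36)r + (468) = 0, so r = 13.
The remaining components then also vanish.

13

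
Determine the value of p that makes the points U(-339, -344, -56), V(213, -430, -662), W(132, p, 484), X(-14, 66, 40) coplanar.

Normal to plane UVX: n = (240204, -249942, 254270); plane equation n·P = -9688228.
Requiring n·W = -9688228: (-249942)p + (154773608) = -9688228.
So p = 658.

658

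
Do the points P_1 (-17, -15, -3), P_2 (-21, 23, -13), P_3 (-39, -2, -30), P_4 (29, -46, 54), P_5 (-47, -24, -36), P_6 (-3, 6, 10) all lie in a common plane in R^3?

Yes

The plane through P_1, P_2, P_3 has normal n = P_1P_2 × P_1P_3 = (-896, 112, 784) and equation n·P = 11200.
Checking the remaining points: n·P_4 = 11200, n·P_5 = 11200, n·P_6 = 11200.
All equal 11200, so all 6 points lie in one plane.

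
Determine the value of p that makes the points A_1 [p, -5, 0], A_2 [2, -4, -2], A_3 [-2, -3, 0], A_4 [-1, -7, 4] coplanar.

Coplanarity ⇔ det[A_1A_2; A_1A_3; A_1A_4] = 0.
Expanding, this is linear in p: (-12)p + (12) = 0.
So p = 1.

1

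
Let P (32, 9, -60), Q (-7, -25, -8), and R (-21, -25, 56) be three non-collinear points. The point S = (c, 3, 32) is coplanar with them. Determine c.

The plane through P, Q, R has equation −2176x + 1768y − 476z = -25160.
Substituting S: (-2176)c + (-9928) = -25160, so c = 7.

7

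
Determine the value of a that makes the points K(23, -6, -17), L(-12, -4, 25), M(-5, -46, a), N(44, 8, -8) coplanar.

Coplanarity ⇔ det[KL; KM; KN] = 0.
Expanding, this is linear in a: (532)a + (40964) = 0.
So a = -77.

-77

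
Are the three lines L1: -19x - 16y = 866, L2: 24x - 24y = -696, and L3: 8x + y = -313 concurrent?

Yes

Intersecting L1 and L2: solving the 2×2 system gives (x, y) = (-38, -9).
Substitute into L3: (8)(-38) + (1)(-9) = -313.
This equals -313, so (-38, -9) lies on all three lines and they are concurrent.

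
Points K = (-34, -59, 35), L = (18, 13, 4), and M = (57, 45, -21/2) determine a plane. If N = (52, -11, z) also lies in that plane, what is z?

12

A normal to the plane is n = KL × KM = (-52, -455, -1144).
N lies in the plane iff n · KN = 0.
This gives (-1144)z + (13728) = 0, so z = 12.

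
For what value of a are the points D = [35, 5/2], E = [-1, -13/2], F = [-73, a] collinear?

-49/2

Collinearity: (F − D) must be parallel to (E − D) = (-36, -9).
Cross-multiplying the components: (a − 5/2)·(-36) = (-108)·(-9).
Solving gives a = -49/2.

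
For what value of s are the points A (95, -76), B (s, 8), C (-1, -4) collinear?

-17

The three points are collinear iff det[AB; AC] = 0.
This determinant is linear in s: (72)s + (1224) = 0, so s = -17.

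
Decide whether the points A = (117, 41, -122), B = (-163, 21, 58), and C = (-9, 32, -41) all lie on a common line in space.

Yes

AB = (-280, -20, 180), AC = (-126, -9, 81).
Each component of AC is 9/20 times the corresponding component of AB, so AC = 9/20·AB and the points are collinear.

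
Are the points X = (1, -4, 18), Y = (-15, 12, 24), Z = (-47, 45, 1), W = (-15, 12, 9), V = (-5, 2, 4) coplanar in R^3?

The plane through X, Y, Z has normal n = XY × XZ = (-566, -560, -16) and equation n·P = 1386.
Checking the remaining points: n·W = 1626, n·V = 1646.
Since n·W = 1626 ≠ 1386, W is off the plane and the points are not all coplanar.

No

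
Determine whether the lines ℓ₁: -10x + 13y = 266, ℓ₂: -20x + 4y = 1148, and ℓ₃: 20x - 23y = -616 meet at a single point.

Yes

Lines aᵢx + bᵢy = cᵢ with pairwise distinct directions are concurrent exactly when det[aᵢ bᵢ cᵢ] = 0.
Here the determinant is 0.
It vanishes, so the lines are concurrent at (-63, -28).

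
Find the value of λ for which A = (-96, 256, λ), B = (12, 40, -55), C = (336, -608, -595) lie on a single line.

Direction BC = (324, -648, -540). From the x-coordinate of A, the parameter along the line is τ = (-96 − 12)/324 = -1/3.
Then λ = (-55) + (-1/3)·(-540) = 125.

125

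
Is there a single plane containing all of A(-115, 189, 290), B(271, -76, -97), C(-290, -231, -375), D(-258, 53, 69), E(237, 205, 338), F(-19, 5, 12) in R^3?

The plane through A, B, C has normal n = AB × AC = (13685, 324415, -208495) and equation n·P = -722890.
Checking the remaining points: n·D = -722890, n·E = -722890, n·F = -1139880.
Since n·F = -1139880 ≠ -722890, F is off the plane and the points are not all coplanar.

No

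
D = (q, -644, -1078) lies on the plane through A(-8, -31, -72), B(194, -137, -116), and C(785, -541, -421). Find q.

181

Coplanarity requires AB · (AC × AD) = 0.
AB = (202, -106, -44), AC = (793, -510, -349); the triple product is linear in q with coefficient 14554 and constant term -2634274.
Setting it to zero: q = 181.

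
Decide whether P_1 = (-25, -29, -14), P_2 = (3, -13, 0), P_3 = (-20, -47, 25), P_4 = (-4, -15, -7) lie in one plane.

Yes

A normal to the plane through P_1, P_2, P_3 is n = P_1P_2 × P_1P_3 = (876, -1022, -584).
The plane has equation n·P = 15914. For P_4: n·P_4 = 15914.
Equal, so P_4 lies in the plane and all four are coplanar.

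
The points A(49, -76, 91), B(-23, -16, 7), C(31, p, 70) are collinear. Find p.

-61

Direction AB = (-72, 60, -84). From the x-coordinate of C, the parameter along the line is τ = (31 − 49)/(-72) = 1/4.
Then p = (-76) + 1/4·(60) = -61.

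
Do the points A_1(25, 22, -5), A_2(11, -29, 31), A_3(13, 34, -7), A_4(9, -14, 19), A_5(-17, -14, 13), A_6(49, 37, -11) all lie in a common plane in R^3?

The plane through A_1, A_2, A_3 has normal n = A_1A_2 × A_1A_3 = (-330, -460, -780) and equation n·P = -14470.
Checking the remaining points: n·A_4 = -11350, n·A_5 = 1910, n·A_6 = -24610.
Since n·A_4 = -11350 ≠ -14470, A_4 is off the plane and the points are not all coplanar.

No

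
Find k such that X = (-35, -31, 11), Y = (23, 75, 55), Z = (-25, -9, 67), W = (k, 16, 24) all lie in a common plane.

-9

Normal to plane XYZ: n = (4968, -2808, 216); plane equation n·P = -84456.
Requiring n·W = -84456: (4968)k + (-39744) = -84456.
So k = -9.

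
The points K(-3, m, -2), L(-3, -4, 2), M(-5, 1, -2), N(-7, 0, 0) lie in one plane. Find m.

0

Coplanarity ⇔ det[KL; KM; KN] = 0.
Expanding, this is linear in m: (-12)m + (0) = 0.
So m = 0.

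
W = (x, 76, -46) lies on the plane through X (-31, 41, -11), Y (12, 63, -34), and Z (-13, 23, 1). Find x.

25

A normal to the plane is n = XY × XZ = (-150, -930, -1170).
W lies in the plane iff n · XW = 0.
This gives (-150)x + (3750) = 0, so x = 25.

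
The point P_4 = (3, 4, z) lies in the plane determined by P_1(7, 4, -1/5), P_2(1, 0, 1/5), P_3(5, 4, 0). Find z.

1/5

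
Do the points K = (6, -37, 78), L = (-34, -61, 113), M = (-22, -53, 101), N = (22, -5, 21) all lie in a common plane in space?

With K as base: KL = (-40, -24, 35), KM = (-28, -16, 23), KN = (16, 32, -57).
KM × KN = (176, -1228, -640).
KL · (KM × KN) = 32.
Since 32 ≠ 0, the four points are not coplanar.

No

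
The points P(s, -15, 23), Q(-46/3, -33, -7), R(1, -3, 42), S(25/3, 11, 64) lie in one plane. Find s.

-16/3

Coplanarity ⇔ det[PQ; PR; PS] = 0.
Expanding, this is linear in s: (26)s + (416/3) = 0.
So s = -16/3.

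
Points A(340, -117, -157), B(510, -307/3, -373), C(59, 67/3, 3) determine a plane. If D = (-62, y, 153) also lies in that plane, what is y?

15

The plane through A, B, C has equation (97328/3)x + 33496y + 27808z = 8236856/3.
Substituting D: (33496)y + (6729536/3) = 8236856/3, so y = 15.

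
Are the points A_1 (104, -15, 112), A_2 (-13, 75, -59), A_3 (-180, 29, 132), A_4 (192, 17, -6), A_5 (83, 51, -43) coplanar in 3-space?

The plane through A_1, A_2, A_3 has normal n = A_1A_2 × A_1A_3 = (9324, 50904, 20412) and equation n·P = 2492280.
Checking the remaining points: n·A_4 = 2533104, n·A_5 = 2492280.
Since n·A_4 = 2533104 ≠ 2492280, A_4 is off the plane and the points are not all coplanar.

No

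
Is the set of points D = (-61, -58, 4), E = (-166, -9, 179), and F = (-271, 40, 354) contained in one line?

DE = (-105, 49, 175), DF = (-210, 98, 350).
Each component of DF is 2 times the corresponding component of DE, so DF = 2·DE and the points are collinear.

Yes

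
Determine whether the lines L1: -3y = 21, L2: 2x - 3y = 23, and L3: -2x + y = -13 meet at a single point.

No

Intersecting L1 and L2: solving the 2×2 system gives (x, y) = (1, -7).
Substitute into L3: (-2)(1) + (1)(-7) = -9.
But L3 requires -13 ≠ -9, so the three lines have no common point.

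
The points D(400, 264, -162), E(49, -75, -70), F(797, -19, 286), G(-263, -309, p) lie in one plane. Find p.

-44

Normal to plane DEF: n = (-125836, 193772, 233916); plane equation n·P = -37072984.
Requiring n·G = -37072984: (233916)p + (-26780680) = -37072984.
So p = -44.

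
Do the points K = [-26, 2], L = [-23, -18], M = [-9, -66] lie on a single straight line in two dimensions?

KL = (3, -20), KM = (17, -68).
det[KL; KM] = (3)(-68) − (-20)(17) = 136.
The determinant is nonzero, so they are not collinear.

No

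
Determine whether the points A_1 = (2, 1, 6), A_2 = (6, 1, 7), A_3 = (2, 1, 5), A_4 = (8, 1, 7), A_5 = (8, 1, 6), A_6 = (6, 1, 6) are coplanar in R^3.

Yes

The plane through A_1, A_2, A_3 has normal n = A_1A_2 × A_1A_3 = (0, 4, 0) and equation n·P = 4.
Checking the remaining points: n·A_4 = 4, n·A_5 = 4, n·A_6 = 4.
All equal 4, so all 6 points lie in one plane.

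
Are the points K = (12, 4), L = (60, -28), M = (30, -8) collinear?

KL = (48, -32), KM = (18, -12).
Checking proportionality: KM = 3/8·KL, so the vectors are parallel and the points are collinear.

Yes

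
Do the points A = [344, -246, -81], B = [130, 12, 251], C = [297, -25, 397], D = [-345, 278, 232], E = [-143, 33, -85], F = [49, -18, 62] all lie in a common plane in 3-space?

Yes

The plane through A, B, C has normal n = AB × AC = (49952, 86688, -35168) and equation n·P = -1293152.
Checking the remaining points: n·D = -1293152, n·E = -1293152, n·F = -1293152.
All equal -1293152, so all 6 points lie in one plane.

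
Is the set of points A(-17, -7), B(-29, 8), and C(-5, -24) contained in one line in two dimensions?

AB = (-12, 15), AC = (12, -17).
If collinear, AC would be a scalar multiple of AB. But (-12)·(-17) ≠ (15)·(12) (difference 24), so they are not parallel; the points are not collinear.

No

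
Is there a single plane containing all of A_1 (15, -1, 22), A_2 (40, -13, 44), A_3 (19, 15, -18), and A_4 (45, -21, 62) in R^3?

With A_1 as base: A_1A_2 = (25, -12, 22), A_1A_3 = (4, 16, -40), A_1A_4 = (30, -20, 40).
A_1A_3 × A_1A_4 = (-160, -1360, -560).
A_1A_2 · (A_1A_3 × A_1A_4) = 0.
The scalar triple product vanishes, so the four points are coplanar.

Yes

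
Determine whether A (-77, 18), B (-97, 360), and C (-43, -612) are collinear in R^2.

AB = (-20, 342), AC = (34, -630).
Twice the signed area of △ABC is (-20)(-630) − (342)(34) = 972.
The area is nonzero, so the three points are not collinear.

No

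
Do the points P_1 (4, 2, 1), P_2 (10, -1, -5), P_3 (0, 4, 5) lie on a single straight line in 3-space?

P_1P_2 = (6, -3, -6), P_1P_3 = (-4, 2, 4).
P_1P_2 × P_1P_3 = (0, 0, 0).
The cross product vanishes, so the three points are collinear.

Yes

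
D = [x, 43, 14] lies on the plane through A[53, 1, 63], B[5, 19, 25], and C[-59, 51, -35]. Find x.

53

The plane through A, B, C has equation 136x − 448y − 384z = -17432.
Substituting D: (136)x + (-24640) = -17432, so x = 53.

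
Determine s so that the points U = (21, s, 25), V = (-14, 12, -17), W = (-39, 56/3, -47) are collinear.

8/3

Direction VW = (-25, 20/3, -30). From the x-coordinate of U, the parameter along the line is τ = (21 − (-14))/(-25) = -7/5.
Then s = 12 + (-7/5)·(20/3) = 8/3.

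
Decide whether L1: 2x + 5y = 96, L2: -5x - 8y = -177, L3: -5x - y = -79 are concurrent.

Intersecting L1 and L2: solving the 2×2 system gives (x, y) = (13, 14).
Substitute into L3: (-5)(13) + (-1)(14) = -79.
This equals -79, so (13, 14) lies on all three lines and they are concurrent.

Yes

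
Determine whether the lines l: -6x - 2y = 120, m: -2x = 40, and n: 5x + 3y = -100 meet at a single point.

Intersecting l and m: solving the 2×2 system gives (x, y) = (-20, 0).
Substitute into n: (5)(-20) + (3)(0) = -100.
This equals -100, so (-20, 0) lies on all three lines and they are concurrent.

Yes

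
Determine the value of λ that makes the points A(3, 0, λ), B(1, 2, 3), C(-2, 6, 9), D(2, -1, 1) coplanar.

-1

The points are coplanar iff AB · (AC × AD) = 0.
Expanding, this is linear in λ: (-5)λ + (-5) = 0.
So λ = -1.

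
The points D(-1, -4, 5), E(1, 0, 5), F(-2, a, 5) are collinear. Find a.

Collinearity requires DE × DF = 0; each component is linear in a.
The z-component gives (2)a + (12) = 0, so a = -6.
The remaining components then also vanish.

-6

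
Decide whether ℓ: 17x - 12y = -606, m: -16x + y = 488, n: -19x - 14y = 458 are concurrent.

Lines aᵢx + bᵢy = cᵢ with pairwise distinct directions are concurrent exactly when det[aᵢ bᵢ cᵢ] = 0.
Here the determinant is 0.
It vanishes, so the lines are concurrent at (-30, 8).

Yes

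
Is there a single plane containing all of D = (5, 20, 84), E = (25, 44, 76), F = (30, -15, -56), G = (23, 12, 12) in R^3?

No

The four points are coplanar iff the 3×3 determinant with rows DE, DF, DG is zero.
Rows: (20, 24, -8), (25, -35, -140), (18, -8, -72).
Expanding along the first row: (20)(1400) − (24)(720) + (-8)(430) = 7280.
Nonzero ⇒ not coplanar.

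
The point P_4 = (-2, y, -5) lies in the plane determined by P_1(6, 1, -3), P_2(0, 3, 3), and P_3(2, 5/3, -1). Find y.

The plane through P_1, P_2, P_3 has equation −12y + 4z = -24.
Substituting P_4: (-12)y + (-20) = -24, so y = 1/3.

1/3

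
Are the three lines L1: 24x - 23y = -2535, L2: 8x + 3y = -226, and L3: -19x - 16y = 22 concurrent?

No

Intersecting L1 and L2: solving the 2×2 system gives (x, y) = (-12803/256, 1857/32).
Substitute into L3: (-19)(-12803/256) + (-16)(1857/32) = 5561/256.
But L3 requires 22 ≠ 5561/256, so the three lines have no common point.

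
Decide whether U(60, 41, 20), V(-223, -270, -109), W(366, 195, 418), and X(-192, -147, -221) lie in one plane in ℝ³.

Yes

The four points are coplanar iff the 3×3 determinant with rows UV, UW, UX is zero.
Rows: (-283, -311, -129), (306, 154, 398), (-252, -188, -241).
Expanding along the first row: (-283)(37710) − (-311)(26550) + (-129)(-18720) = 0.
Zero determinant ⇒ coplanar.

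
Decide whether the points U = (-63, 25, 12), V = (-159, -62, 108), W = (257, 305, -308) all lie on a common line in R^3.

UV = (-96, -87, 96), UW = (320, 280, -320).
UV × UW = (960, 0, 960).
The cross product is nonzero, so the points do not lie on one line.

No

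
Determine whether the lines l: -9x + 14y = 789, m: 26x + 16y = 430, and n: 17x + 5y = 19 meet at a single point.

Yes

Lines aᵢx + bᵢy = cᵢ with pairwise distinct directions are concurrent exactly when det[aᵢ bᵢ cᵢ] = 0.
Here the determinant is 0.
It vanishes, so the lines are concurrent at (-13, 48).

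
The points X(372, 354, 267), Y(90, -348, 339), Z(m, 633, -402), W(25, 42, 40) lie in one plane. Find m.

-64

The points are coplanar iff XY · (XZ × XW) = 0.
Expanding, this is linear in m: (-181818)m + (-11636352) = 0.
So m = -64.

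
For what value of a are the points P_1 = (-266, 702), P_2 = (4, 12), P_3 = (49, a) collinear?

-103

The three points are collinear iff det[P_1P_2; P_1P_3] = 0.
This determinant is linear in a: (270)a + (27810) = 0, so a = -103.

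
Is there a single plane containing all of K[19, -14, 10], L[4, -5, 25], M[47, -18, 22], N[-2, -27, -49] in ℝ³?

A normal to the plane through K, L, M is n = KL × KM = (168, 600, -192).
The plane has equation n·P = -7128. For N: n·N = -7128.
Equal, so N lies in the plane and all four are coplanar.

Yes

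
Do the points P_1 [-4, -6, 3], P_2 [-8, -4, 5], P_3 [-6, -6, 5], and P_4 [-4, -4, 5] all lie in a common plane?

The four points are coplanar iff the 3×3 determinant with rows P_1P_2, P_1P_3, P_1P_4 is zero.
Rows: (-4, 2, 2), (-2, 0, 2), (0, 2, 2).
Expanding along the first row: (-4)(-4) − (2)(-4) + (2)(-4) = 16.
Nonzero ⇒ not coplanar.

No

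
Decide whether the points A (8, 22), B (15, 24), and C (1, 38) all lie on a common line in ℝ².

No

AB = (7, 2), AC = (-7, 16).
If collinear, AC would be a scalar multiple of AB. But (7)·(16) ≠ (2)·(-7) (difference 126), so they are not parallel; the points are not collinear.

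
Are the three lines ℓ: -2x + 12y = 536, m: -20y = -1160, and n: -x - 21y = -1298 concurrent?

Yes

The three lines meet at one point iff the augmented coefficient matrix [aᵢ bᵢ cᵢ] has rank < 3, i.e. its determinant vanishes.
Here the determinant is 0.
It vanishes, so the lines are concurrent at (80, 58).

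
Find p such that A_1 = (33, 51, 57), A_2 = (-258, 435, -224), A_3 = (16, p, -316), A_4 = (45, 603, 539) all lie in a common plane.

The points are coplanar iff A_1A_2 · (A_1A_3 × A_1A_4) = 0.
Expanding, this is linear in p: (-136890)p + (-48869730) = 0.
So p = -357.

-357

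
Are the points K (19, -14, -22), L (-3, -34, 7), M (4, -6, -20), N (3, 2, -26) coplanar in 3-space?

Yes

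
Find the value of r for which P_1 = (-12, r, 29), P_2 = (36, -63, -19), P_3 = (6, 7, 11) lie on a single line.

Collinearity requires P_1P_2 × P_1P_3 = 0; each component is linear in r.
The x-component gives (-30)r + (1470) = 0, so r = 49.
The remaining components then also vanish.

49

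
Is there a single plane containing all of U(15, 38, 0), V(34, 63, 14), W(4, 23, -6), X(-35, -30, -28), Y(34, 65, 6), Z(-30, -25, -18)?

Yes

The plane through U, V, W has normal n = UV × UW = (60, -40, -10) and equation n·P = -620.
Checking the remaining points: n·X = -620, n·Y = -620, n·Z = -620.
All equal -620, so all 6 points lie in one plane.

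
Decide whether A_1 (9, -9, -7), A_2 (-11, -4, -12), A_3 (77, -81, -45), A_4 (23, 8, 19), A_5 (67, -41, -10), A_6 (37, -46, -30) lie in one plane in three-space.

The plane through A_1, A_2, A_3 has normal n = A_1A_2 × A_1A_3 = (-550, -1100, 1100) and equation n·P = -2750.
Checking the remaining points: n·A_4 = -550, n·A_5 = -2750, n·A_6 = -2750.
Since n·A_4 = -550 ≠ -2750, A_4 is off the plane and the points are not all coplanar.

No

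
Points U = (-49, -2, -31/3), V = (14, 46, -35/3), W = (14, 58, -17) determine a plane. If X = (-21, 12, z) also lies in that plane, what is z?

-23/3

Coplanarity requires UV · (UW × UX) = 0.
UV = (63, 48, -4/3), UW = (63, 60, -20/3); the triple product is linear in z with coefficient 756 and constant term 5796.
Setting it to zero: z = -23/3.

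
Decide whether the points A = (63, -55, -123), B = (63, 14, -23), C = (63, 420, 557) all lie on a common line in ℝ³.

No

AB = (0, 69, 100), AC = (0, 475, 680).
Comparing components 2 and 3: (69)(680) − (100)(475) = -580 ≠ 0, so AB and AC are not parallel and the points are not collinear.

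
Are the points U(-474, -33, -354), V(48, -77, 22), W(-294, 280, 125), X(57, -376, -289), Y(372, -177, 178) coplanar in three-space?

Yes

The plane through U, V, W has normal n = UV × UW = (-138764, -182358, 171306) and equation n·P = 11149626.
Checking the remaining points: n·X = 11149626, n·Y = 11149626.
All equal 11149626, so all 5 points lie in one plane.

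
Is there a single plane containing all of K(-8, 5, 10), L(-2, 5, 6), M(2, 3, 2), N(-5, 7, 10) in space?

No

The four points are coplanar iff the 3×3 determinant with rows KL, KM, KN is zero.
Rows: (6, 0, -4), (10, -2, -8), (3, 2, 0).
Expanding along the first row: (6)(16) − (0)(24) + (-4)(26) = -8.
Nonzero ⇒ not coplanar.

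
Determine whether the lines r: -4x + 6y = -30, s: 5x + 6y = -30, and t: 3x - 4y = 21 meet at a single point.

Intersecting r and s: solving the 2×2 system gives (x, y) = (0, -5).
Substitute into t: (3)(0) + (-4)(-5) = 20.
But t requires 21 ≠ 20, so the three lines have no common point.

No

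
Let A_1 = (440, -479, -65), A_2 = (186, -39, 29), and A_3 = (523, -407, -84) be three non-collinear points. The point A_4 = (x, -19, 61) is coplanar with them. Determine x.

74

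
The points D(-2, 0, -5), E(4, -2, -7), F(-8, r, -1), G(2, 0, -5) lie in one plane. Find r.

4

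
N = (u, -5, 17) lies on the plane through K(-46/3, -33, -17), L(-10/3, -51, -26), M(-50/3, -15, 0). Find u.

-22/3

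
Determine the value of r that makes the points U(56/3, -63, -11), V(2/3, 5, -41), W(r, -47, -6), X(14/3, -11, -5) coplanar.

Normal to plane UVX: n = (1968, 528, 16); plane equation n·P = 3296.
Requiring n·W = 3296: (1968)r + (-24912) = 3296.
So r = 43/3.

43/3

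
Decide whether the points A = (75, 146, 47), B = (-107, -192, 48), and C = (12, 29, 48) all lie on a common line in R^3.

No

AB = (-182, -338, 1), AC = (-63, -117, 1).
AB × AC = (-221, 119, 0).
The cross product is nonzero, so the points do not lie on one line.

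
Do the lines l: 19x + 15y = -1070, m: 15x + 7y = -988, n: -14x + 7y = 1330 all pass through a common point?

No

The three lines meet at one point iff the augmented coefficient matrix [aᵢ bᵢ cᵢ] has rank < 3, i.e. its determinant vanishes.
Here the determinant is -686.
Nonzero, so no common point exists.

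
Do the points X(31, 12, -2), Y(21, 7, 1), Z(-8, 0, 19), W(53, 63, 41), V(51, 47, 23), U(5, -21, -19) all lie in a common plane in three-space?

The plane through X, Y, Z has normal n = XY × XZ = (-69, 93, -75) and equation n·P = -873.
Checking the remaining points: n·W = -873, n·V = -873, n·U = -873.
All equal -873, so all 6 points lie in one plane.

Yes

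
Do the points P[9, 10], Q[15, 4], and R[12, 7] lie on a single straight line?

Yes

PQ = (6, -6), PR = (3, -3).
det[PQ; PR] = (6)(-3) − (-6)(3) = 0.
The determinant is zero, so the points are collinear.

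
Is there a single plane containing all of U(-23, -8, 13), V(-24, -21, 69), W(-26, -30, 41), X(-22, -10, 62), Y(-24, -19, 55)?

The plane through U, V, W has normal n = UV × UW = (868, -140, -17) and equation n·P = -19065.
Checking the remaining points: n·X = -18750, n·Y = -19107.
Since n·X = -18750 ≠ -19065, X is off the plane and the points are not all coplanar.

No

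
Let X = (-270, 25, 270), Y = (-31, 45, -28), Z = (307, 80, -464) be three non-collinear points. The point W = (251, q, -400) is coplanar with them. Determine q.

The plane through X, Y, Z has equation 1710x + 3480y + 1605z = 58650.
Substituting W: (3480)q + (-212790) = 58650, so q = 78.

78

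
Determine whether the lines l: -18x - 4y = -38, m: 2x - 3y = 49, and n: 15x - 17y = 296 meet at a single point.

Intersecting l and m: solving the 2×2 system gives (x, y) = (5, -13).
Substitute into n: (15)(5) + (-17)(-13) = 296.
This equals 296, so (5, -13) lies on all three lines and they are concurrent.

Yes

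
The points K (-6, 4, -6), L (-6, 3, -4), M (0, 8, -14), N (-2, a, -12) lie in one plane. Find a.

Normal to plane KLM: n = (0, 12, 6); plane equation n·P = 12.
Requiring n·N = 12: (12)a + (-72) = 12.
So a = 7.

7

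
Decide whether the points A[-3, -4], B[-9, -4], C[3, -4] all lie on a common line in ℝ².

Yes

AB = (-6, 0), AC = (6, 0).
Checking proportionality: AC = -1·AB, so the vectors are parallel and the points are collinear.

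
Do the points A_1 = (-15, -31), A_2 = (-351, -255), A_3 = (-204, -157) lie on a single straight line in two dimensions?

A_1A_2 = (-336, -224), A_1A_3 = (-189, -126).
Twice the signed area of △A_1A_2A_3 is (-336)(-126) − (-224)(-189) = 0.
The triangle is degenerate (zero area), so the points are collinear.

Yes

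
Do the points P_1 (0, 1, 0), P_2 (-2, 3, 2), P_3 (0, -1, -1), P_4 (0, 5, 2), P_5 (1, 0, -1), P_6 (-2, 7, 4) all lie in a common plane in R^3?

The plane through P_1, P_2, P_3 has normal n = P_1P_2 × P_1P_3 = (2, -2, 4) and equation n·P = -2.
Checking the remaining points: n·P_4 = -2, n·P_5 = -2, n·P_6 = -2.
All equal -2, so all 6 points lie in one plane.

Yes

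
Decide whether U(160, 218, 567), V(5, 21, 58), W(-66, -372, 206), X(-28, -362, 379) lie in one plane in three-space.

The four points are coplanar iff the 3×3 determinant with rows UV, UW, UX is zero.
Rows: (-155, -197, -509), (-226, -590, -361), (-188, -580, -188).
Expanding along the first row: (-155)(-98460) − (-197)(-25380) + (-509)(20160) = 0.
Zero determinant ⇒ coplanar.

Yes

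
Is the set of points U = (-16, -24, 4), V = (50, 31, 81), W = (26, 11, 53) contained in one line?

UV = (66, 55, 77), UW = (42, 35, 49).
UV × UW = (0, 0, 0).
The cross product vanishes, so the three points are collinear.

Yes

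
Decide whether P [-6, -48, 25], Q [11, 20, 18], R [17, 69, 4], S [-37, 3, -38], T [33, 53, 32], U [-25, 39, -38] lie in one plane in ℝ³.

No

The plane through P, Q, R has normal n = PQ × PR = (-609, 196, 425) and equation n·X = 4871.
Checking the remaining points: n·S = 6971, n·T = 3891, n·U = 6719.
Since n·S = 6971 ≠ 4871, S is off the plane and the points are not all coplanar.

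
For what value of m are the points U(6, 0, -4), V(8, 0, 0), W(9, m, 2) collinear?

0

Direction UV = (2, 0, 4). From the x-coordinate of W, the parameter along the line is τ = (9 − 6)/2 = 3/2.
Then m = 0 + 3/2·(0) = 0.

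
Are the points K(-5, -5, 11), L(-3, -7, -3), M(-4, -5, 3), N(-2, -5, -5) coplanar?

No

The four points are coplanar iff the 3×3 determinant with rows KL, KM, KN is zero.
Rows: (2, -2, -14), (1, 0, -8), (3, 0, -16).
Expanding along the first row: (2)(0) − (-2)(8) + (-14)(0) = 16.
Nonzero ⇒ not coplanar.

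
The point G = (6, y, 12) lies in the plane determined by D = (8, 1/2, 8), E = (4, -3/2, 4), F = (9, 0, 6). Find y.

3/2

Coplanarity requires DE · (DF × DG) = 0.
DE = (-4, -2, -4), DF = (1, -1/2, -2); the triple product is linear in y with coefficient -12 and constant term 18.
Setting it to zero: y = 3/2.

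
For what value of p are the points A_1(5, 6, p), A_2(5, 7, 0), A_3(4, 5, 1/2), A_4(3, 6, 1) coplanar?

Coplanarity ⇔ det[A_1A_2; A_1A_3; A_1A_4] = 0.
Expanding, this is linear in p: (3)p + (0) = 0.
So p = 0.

0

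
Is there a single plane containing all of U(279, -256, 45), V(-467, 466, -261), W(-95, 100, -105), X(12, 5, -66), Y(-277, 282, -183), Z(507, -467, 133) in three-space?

The plane through U, V, W has normal n = UV × UW = (636, 2544, 4452) and equation n·P = -273480.
Checking the remaining points: n·X = -273480, n·Y = -273480, n·Z = -273480.
All equal -273480, so all 6 points lie in one plane.

Yes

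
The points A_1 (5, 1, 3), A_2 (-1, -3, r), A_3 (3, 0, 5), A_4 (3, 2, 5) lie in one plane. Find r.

9

Normal to plane A_1A_3A_4: n = (-4, 0, -4); plane equation n·P = -32.
Requiring n·A_2 = -32: (-4)r + (4) = -32.
So r = 9.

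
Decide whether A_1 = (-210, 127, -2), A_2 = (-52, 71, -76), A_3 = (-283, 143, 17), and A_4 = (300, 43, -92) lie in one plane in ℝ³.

A normal to the plane through A_1, A_2, A_3 is n = A_1A_2 × A_1A_3 = (120, 2400, -1560).
The plane has equation n·P = 282720. For A_4: n·A_4 = 282720.
Equal, so A_4 lies in the plane and all four are coplanar.

Yes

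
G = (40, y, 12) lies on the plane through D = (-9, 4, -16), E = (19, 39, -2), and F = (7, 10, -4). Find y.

53

The plane through D, E, F has equation 336x − 112y − 392z = 2800.
Substituting G: (-112)y + (8736) = 2800, so y = 53.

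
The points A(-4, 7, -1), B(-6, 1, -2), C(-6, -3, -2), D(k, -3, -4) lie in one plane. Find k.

-10

Normal to plane ABC: n = (-4, 0, 8); plane equation n·P = 8.
Requiring n·D = 8: (-4)k + (-32) = 8.
So k = -10.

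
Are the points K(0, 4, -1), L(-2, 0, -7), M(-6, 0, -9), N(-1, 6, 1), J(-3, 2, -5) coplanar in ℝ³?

Yes

The plane through K, L, M has normal n = KL × KM = (8, 20, -16) and equation n·P = 96.
Checking the remaining points: n·N = 96, n·J = 96.
All equal 96, so all 5 points lie in one plane.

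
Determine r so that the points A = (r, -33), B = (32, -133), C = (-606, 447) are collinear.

Collinearity: (A − B) must be parallel to (C − B) = (-638, 580).
Cross-multiplying the components: (r − 32)·(580) = (100)·(-638).
Solving gives r = -78.

-78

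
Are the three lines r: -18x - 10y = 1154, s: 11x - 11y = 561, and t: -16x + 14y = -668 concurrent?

Intersecting r and s: solving the 2×2 system gives (x, y) = (-23, -74).
Substitute into t: (-16)(-23) + (14)(-74) = -668.
This equals -668, so (-23, -74) lies on all three lines and they are concurrent.

Yes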